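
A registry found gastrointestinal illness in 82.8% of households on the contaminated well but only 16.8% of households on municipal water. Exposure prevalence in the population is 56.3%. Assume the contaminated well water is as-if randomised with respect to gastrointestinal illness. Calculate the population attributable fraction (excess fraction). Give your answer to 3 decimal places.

p₁ = 0.828, p₀ = 0.168.
Overall risk P(Y=1) = π·p₁ + (1−π)·p₀ = 0.563×0.828 + 0.437×0.168 = 0.53958.
Under exogeneity, PAF = [P(Y=1) − p₀] / P(Y=1).
PAF = (0.53958 − 0.168) / 0.53958 ≈ 0.6886

PAF ≈ 0.689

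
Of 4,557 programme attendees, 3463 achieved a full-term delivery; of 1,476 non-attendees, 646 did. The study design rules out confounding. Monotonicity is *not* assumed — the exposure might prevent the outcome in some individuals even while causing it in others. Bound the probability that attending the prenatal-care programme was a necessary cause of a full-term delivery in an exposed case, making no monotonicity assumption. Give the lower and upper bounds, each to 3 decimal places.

p₁ = P(outcome | exposed) = 3463/4557 = 0.75993
p₀ = P(outcome | unexposed) = 646/1476 = 0.43767
Under exogeneity alone the bounds on PN are max{0,(p₁−p₀)/p₁} ≤ PN ≤ min{1,(1−p₀)/p₁}.
  lower = (p₁ − p₀)/p₁ = 0.32226 / 0.75993 ≈ 0.4241
  upper = min{1, (1 − p₀)/p₁} = 0.56233 / 0.75993 ≈ 0.7400

0.424 ≤ PN ≤ 0.740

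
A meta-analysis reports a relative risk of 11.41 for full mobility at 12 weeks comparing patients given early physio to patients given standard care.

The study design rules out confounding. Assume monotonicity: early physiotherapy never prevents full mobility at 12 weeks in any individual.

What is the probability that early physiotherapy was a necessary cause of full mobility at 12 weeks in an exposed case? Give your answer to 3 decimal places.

Under exogeneity and monotonicity, PN = (RR − 1) / RR = 1 − 1/RR.
PN = (11.41 − 1) / 11.41 = 10.41 / 11.41 ≈ 0.9124

PN ≈ 0.912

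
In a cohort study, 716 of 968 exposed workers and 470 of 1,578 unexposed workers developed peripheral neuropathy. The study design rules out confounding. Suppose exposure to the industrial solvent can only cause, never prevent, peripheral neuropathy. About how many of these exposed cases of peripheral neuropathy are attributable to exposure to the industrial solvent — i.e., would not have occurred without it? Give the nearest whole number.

p₁ = P(outcome | exposed) = 716/968 = 0.73967
p₀ = P(outcome | unexposed) = 470/1578 = 0.29785
PN = (p₁ − p₀)/p₁ = (0.73967 − 0.29785) / 0.73967 ≈ 0.59733.
Attributable cases ≈ PN × (exposed cases) = 0.59733 × 716 ≈ 427.69.

about 428 cases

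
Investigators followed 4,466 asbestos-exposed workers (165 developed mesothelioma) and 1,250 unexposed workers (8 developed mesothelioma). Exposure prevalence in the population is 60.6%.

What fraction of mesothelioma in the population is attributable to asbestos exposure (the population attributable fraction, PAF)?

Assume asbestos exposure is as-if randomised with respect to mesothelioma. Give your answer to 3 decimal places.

p₁ = P(outcome | exposed) = 165/4466 = 0.036946
p₀ = P(outcome | unexposed) = 8/1250 = 0.0064
Overall risk P(Y=1) = π·p₁ + (1−π)·p₀ = 0.606×0.036946 + 0.394×0.0064 = 0.024911.
Under exogeneity, PAF = [P(Y=1) − p₀] / P(Y=1).
PAF = (0.024911 − 0.0064) / 0.024911 ≈ 0.7431

PAF ≈ 0.743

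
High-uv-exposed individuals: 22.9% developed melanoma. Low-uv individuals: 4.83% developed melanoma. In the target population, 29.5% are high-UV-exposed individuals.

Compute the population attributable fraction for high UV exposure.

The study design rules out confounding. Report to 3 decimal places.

p₁ = 0.229, p₀ = 0.0483.
Overall risk P(Y=1) = π·p₁ + (1−π)·p₀ = 0.295×0.229 + 0.705×0.0483 = 0.10161.
Under exogeneity, PAF = [P(Y=1) − p₀] / P(Y=1).
PAF = (0.10161 − 0.0483) / 0.10161 ≈ 0.5246

PAF ≈ 0.525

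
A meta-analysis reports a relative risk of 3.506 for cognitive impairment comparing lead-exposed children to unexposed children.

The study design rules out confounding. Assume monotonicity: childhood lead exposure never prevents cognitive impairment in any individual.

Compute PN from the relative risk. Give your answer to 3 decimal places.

PN ≈ 0.715

Under exogeneity and monotonicity, PN = (RR − 1) / RR = 1 − 1/RR.
PN = (3.506 − 1) / 3.506 = 2.506 / 3.506 ≈ 0.7148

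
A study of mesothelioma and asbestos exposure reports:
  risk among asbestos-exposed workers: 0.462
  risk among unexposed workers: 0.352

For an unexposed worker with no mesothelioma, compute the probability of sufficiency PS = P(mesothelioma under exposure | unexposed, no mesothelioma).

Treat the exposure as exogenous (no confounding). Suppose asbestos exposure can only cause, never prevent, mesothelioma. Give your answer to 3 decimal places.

PS ≈ 0.170

Let p₁ = 0.462, p₀ = 0.352.
Under exogeneity and monotonicity, PS = (p₁ − p₀) / (1 − p₀).
PS = (0.462 − 0.352) / (1 − 0.352) = 0.11 / 0.648 ≈ 0.1698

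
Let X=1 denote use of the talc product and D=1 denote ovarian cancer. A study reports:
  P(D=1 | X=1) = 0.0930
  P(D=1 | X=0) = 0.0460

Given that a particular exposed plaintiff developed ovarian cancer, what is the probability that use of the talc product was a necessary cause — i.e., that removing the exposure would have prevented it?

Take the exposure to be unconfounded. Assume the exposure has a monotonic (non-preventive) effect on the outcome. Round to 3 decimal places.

PN ≈ 0.505

Let p₁ = 0.093, p₀ = 0.046.
Under exogeneity and monotonicity, PN = (p₁ − p₀) / p₁.
PN = (0.093 − 0.046) / 0.093 = 0.047 / 0.093 ≈ 0.5054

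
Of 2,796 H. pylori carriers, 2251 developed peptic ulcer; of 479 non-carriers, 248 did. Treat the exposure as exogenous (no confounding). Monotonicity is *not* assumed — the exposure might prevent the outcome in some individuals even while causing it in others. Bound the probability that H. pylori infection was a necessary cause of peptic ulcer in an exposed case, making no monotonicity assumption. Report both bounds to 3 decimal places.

p₁ = P(outcome | exposed) = 2251/2796 = 0.80508
p₀ = P(outcome | unexposed) = 248/479 = 0.51775
Under exogeneity alone the bounds on PN are max{0,(p₁−p₀)/p₁} ≤ PN ≤ min{1,(1−p₀)/p₁}.
  lower = (p₁ − p₀)/p₁ = 0.28733 / 0.80508 ≈ 0.3569
  upper = min{1, (1 − p₀)/p₁} = 0.48225 / 0.80508 ≈ 0.5990

0.357 ≤ PN ≤ 0.599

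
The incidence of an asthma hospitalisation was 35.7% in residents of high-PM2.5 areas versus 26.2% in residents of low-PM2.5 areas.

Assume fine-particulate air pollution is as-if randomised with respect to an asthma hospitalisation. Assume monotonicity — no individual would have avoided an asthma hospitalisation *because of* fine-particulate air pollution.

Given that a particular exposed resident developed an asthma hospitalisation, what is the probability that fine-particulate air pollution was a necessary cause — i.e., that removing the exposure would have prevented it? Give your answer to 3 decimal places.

PN ≈ 0.266

p₁ = 0.357, p₀ = 0.262.
Under exogeneity and monotonicity, PN = (p₁ − p₀) / p₁.
PN = (0.357 − 0.262) / 0.357 = 0.095 / 0.357 ≈ 0.2661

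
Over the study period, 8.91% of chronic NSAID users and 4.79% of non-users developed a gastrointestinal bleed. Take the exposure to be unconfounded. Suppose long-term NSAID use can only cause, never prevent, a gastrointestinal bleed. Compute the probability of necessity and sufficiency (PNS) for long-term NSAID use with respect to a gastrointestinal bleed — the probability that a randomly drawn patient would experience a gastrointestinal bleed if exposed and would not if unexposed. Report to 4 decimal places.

p₁ = 0.0891, p₀ = 0.0479.
Under exogeneity and monotonicity, PNS = p₁ − p₀.
PNS = 0.0891 − 0.0479 = 0.0412

PNS ≈ 0.0412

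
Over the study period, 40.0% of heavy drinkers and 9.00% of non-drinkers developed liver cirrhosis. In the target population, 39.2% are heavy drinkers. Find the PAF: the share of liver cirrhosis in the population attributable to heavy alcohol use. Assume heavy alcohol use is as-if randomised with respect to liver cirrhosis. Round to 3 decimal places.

PAF ≈ 0.575

p₁ = 0.4, p₀ = 0.09.
Overall risk P(Y=1) = π·p₁ + (1−π)·p₀ = 0.392×0.4 + 0.608×0.09 = 0.21152.
Under exogeneity, PAF = [P(Y=1) − p₀] / P(Y=1).
PAF = (0.21152 − 0.09) / 0.21152 ≈ 0.5745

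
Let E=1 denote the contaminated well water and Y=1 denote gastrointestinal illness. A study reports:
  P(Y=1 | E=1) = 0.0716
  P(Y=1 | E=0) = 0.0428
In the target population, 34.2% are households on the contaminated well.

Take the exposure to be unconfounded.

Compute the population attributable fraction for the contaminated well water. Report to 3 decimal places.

PAF ≈ 0.187

Let p₁ = 0.0716, p₀ = 0.0428.
Overall risk P(Y=1) = π·p₁ + (1−π)·p₀ = 0.342×0.0716 + 0.658×0.0428 = 0.05265.
Under exogeneity, PAF = [P(Y=1) − p₀] / P(Y=1).
PAF = (0.05265 − 0.0428) / 0.05265 ≈ 0.1871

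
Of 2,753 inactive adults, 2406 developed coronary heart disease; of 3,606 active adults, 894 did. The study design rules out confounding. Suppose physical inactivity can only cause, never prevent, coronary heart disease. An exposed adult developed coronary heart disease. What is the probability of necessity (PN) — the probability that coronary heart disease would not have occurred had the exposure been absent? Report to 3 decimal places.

p₁ = P(outcome | exposed) = 2406/2753 = 0.87396
p₀ = P(outcome | unexposed) = 894/3606 = 0.24792
Under exogeneity and monotonicity, PN = (p₁ − p₀) / p₁.
PN = (0.87396 − 0.24792) / 0.87396 = 0.62604 / 0.87396 ≈ 0.7163

PN ≈ 0.716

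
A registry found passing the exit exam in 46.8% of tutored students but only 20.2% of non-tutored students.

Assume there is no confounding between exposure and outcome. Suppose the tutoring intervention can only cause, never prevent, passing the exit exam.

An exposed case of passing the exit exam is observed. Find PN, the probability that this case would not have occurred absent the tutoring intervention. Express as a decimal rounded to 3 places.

p₁ = 0.468, p₀ = 0.202.
Under exogeneity and monotonicity, PN = (p₁ − p₀) / p₁.
PN = (0.468 − 0.202) / 0.468 = 0.266 / 0.468 ≈ 0.5684

PN ≈ 0.568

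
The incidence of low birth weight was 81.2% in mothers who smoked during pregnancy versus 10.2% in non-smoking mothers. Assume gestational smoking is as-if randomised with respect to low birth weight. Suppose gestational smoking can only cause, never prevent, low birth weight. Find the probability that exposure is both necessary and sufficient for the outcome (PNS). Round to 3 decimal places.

p₁ = 0.812, p₀ = 0.102.
Under exogeneity and monotonicity, PNS = p₁ − p₀.
PNS = 0.812 − 0.102 = 0.71

PNS ≈ 0.710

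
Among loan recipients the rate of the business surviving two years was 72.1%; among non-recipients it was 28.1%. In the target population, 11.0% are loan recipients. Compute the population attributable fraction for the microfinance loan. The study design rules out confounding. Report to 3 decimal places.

p₁ = 0.721, p₀ = 0.281.
Overall risk P(Y=1) = π·p₁ + (1−π)·p₀ = 0.11×0.721 + 0.89×0.281 = 0.3294.
Under exogeneity, PAF = [P(Y=1) − p₀] / P(Y=1).
PAF = (0.3294 − 0.281) / 0.3294 ≈ 0.1469

PAF ≈ 0.147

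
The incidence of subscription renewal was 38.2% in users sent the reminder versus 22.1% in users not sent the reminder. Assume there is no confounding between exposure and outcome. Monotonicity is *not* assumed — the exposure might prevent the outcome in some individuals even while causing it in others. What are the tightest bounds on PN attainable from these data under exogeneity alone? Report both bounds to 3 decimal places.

0.421 ≤ PN ≤ 1.000

p₁ = 0.382, p₀ = 0.221.
Under exogeneity alone the bounds on PN are max{0,(p₁−p₀)/p₁} ≤ PN ≤ min{1,(1−p₀)/p₁}.
  lower = (p₁ − p₀)/p₁ = 0.161 / 0.382 ≈ 0.4215
  upper = min{1, (1 − p₀)/p₁} = 0.779 / 0.382 ≈ 2.0393 → capped at 1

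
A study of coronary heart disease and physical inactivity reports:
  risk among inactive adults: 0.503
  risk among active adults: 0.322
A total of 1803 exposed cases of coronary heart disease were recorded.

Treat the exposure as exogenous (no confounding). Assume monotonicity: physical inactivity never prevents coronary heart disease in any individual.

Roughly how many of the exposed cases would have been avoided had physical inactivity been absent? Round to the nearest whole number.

Let p₁ = 0.503, p₀ = 0.322.
PN = (p₁ − p₀)/p₁ = (0.503 − 0.322) / 0.503 ≈ 0.35984.
Attributable cases ≈ PN × (exposed cases) = 0.35984 × 1803 ≈ 648.79.

about 649 cases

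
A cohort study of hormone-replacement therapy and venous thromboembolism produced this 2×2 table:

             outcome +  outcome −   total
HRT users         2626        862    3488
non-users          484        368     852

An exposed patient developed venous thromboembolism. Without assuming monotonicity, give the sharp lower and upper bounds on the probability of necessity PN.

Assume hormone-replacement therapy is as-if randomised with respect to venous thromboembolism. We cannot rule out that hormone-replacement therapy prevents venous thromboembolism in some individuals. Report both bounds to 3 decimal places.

0.245 ≤ PN ≤ 0.574

p₁ = P(outcome | exposed) = 2626/3488 = 0.75287
p₀ = P(outcome | unexposed) = 484/852 = 0.56808
Under exogeneity alone the bounds on PN are max{0,(p₁−p₀)/p₁} ≤ PN ≤ min{1,(1−p₀)/p₁}.
  lower = (p₁ − p₀)/p₁ = 0.18479 / 0.75287 ≈ 0.2455
  upper = min{1, (1 − p₀)/p₁} = 0.43192 / 0.75287 ≈ 0.5737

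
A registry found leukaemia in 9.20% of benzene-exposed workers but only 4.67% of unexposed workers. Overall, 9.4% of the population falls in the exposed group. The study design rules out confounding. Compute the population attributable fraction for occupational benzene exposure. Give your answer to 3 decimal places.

PAF ≈ 0.084

p₁ = 0.092, p₀ = 0.0467.
Overall risk P(Y=1) = π·p₁ + (1−π)·p₀ = 0.094×0.092 + 0.906×0.0467 = 0.050958.
Under exogeneity, PAF = [P(Y=1) − p₀] / P(Y=1).
PAF = (0.050958 − 0.0467) / 0.050958 ≈ 0.0836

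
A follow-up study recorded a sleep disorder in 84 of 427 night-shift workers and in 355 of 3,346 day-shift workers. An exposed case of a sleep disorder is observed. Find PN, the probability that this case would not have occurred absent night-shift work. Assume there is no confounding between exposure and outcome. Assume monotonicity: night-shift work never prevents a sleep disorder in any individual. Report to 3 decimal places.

PN ≈ 0.461

p₁ = P(outcome | exposed) = 84/427 = 0.19672
p₀ = P(outcome | unexposed) = 355/3346 = 0.1061
Under exogeneity and monotonicity, PN = (p₁ − p₀) / p₁.
PN = (0.19672 − 0.1061) / 0.19672 = 0.090624 / 0.19672 ≈ 0.4607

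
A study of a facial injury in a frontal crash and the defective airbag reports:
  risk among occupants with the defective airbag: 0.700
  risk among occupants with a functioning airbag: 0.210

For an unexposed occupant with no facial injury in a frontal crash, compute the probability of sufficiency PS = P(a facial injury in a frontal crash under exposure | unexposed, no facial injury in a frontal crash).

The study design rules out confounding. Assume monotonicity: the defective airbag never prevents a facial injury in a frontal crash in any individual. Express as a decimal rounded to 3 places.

Let p₁ = 0.7, p₀ = 0.21.
Under exogeneity and monotonicity, PS = (p₁ − p₀) / (1 − p₀).
PS = (0.7 − 0.21) / (1 − 0.21) = 0.49 / 0.79 ≈ 0.6203

PS ≈ 0.620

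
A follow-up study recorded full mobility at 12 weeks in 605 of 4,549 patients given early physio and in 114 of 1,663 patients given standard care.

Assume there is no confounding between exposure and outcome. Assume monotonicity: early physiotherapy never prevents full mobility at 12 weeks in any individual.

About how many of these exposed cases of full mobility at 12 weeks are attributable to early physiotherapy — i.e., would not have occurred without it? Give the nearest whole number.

p₁ = P(outcome | exposed) = 605/4549 = 0.133
p₀ = P(outcome | unexposed) = 114/1663 = 0.068551
PN = (p₁ − p₀)/p₁ = (0.133 − 0.068551) / 0.133 ≈ 0.48457.
Attributable cases ≈ PN × (exposed cases) = 0.48457 × 605 ≈ 293.16.

about 293 cases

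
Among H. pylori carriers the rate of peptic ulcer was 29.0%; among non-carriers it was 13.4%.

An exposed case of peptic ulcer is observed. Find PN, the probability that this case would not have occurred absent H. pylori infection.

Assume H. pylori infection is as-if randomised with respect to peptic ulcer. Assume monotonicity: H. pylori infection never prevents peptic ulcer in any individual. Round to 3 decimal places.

p₁ = 0.29, p₀ = 0.134.
Under exogeneity and monotonicity, PN = (p₁ − p₀) / p₁.
PN = (0.29 − 0.134) / 0.29 = 0.156 / 0.29 ≈ 0.5379

PN ≈ 0.538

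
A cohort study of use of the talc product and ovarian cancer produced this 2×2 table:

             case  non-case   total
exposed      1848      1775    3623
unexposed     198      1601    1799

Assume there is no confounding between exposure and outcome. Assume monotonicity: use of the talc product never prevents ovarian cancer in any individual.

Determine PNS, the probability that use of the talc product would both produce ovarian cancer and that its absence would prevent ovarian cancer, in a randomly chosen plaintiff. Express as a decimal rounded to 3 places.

p₁ = P(outcome | exposed) = 1848/3623 = 0.51007
p₀ = P(outcome | unexposed) = 198/1799 = 0.11006
Under exogeneity and monotonicity, PNS = p₁ − p₀.
PNS = 0.51007 − 0.11006 = 0.40001

PNS ≈ 0.400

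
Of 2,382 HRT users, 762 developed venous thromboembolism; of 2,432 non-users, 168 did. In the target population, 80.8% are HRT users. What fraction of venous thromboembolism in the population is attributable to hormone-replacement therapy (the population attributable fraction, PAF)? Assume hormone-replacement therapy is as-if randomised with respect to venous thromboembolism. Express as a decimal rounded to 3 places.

PAF ≈ 0.746

p₁ = P(outcome | exposed) = 762/2382 = 0.3199
p₀ = P(outcome | unexposed) = 168/2432 = 0.069079
Overall risk P(Y=1) = π·p₁ + (1−π)·p₀ = 0.808×0.3199 + 0.192×0.069079 = 0.27174.
Under exogeneity, PAF = [P(Y=1) − p₀] / P(Y=1).
PAF = (0.27174 − 0.069079) / 0.27174 ≈ 0.7458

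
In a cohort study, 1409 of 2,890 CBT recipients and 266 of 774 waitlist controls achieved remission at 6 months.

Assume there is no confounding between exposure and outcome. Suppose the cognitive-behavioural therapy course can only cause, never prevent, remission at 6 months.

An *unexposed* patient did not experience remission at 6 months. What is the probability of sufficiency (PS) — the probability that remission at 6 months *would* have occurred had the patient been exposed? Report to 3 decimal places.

PS ≈ 0.219

p₁ = P(outcome | exposed) = 1409/2890 = 0.48754
p₀ = P(outcome | unexposed) = 266/774 = 0.34367
Under exogeneity and monotonicity, PS = (p₁ − p₀) / (1 − p₀).
PS = (0.48754 − 0.34367) / (1 − 0.34367) = 0.14387 / 0.65633 ≈ 0.2192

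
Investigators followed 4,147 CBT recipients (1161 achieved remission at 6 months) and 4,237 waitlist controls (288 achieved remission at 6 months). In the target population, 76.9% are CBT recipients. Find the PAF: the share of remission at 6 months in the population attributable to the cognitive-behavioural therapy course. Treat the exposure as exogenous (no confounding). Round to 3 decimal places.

p₁ = P(outcome | exposed) = 1161/4147 = 0.27996
p₀ = P(outcome | unexposed) = 288/4237 = 0.067973
Overall risk P(Y=1) = π·p₁ + (1−π)·p₀ = 0.769×0.27996 + 0.231×0.067973 = 0.23099.
Under exogeneity, PAF = [P(Y=1) − p₀] / P(Y=1).
PAF = (0.23099 − 0.067973) / 0.23099 ≈ 0.7057

PAF ≈ 0.706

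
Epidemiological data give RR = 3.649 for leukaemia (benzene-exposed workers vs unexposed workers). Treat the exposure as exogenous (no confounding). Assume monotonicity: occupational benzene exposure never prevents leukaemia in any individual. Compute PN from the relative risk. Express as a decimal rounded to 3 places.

Under exogeneity and monotonicity, PN = (RR − 1) / RR = 1 − 1/RR.
PN = (3.649 − 1) / 3.649 = 2.649 / 3.649 ≈ 0.7260

PN ≈ 0.726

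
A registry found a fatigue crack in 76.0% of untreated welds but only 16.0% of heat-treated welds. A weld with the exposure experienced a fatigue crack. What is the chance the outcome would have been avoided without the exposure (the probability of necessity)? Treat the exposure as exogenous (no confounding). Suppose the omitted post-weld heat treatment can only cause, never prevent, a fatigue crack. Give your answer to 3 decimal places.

p₁ = 0.76, p₀ = 0.16.
Under exogeneity and monotonicity, PN = (p₁ − p₀) / p₁.
PN = (0.76 − 0.16) / 0.76 = 0.6 / 0.76 ≈ 0.7895

PN ≈ 0.789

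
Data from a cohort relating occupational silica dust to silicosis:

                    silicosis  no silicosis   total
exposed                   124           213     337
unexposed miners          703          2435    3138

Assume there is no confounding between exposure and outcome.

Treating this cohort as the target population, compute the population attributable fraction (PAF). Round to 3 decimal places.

p₁ = P(outcome | exposed) = 124/337 = 0.36795
p₀ = P(outcome | unexposed) = 703/3138 = 0.22403
Exposure prevalence π = 337/3475 = 0.096978; overall risk P(Y=1) = 0.23799.
Under exogeneity, PAF = [P(Y=1) − p₀]/P(Y=1).
PAF = (0.23799 − 0.22403) / 0.23799 ≈ 0.0586

PAF ≈ 0.059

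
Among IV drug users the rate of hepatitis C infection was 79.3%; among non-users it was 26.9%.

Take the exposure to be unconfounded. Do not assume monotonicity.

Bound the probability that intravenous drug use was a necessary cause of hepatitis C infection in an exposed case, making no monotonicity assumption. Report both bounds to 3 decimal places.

0.661 ≤ PN ≤ 0.922

p₁ = 0.793, p₀ = 0.269.
Under exogeneity alone the bounds on PN are max{0,(p₁−p₀)/p₁} ≤ PN ≤ min{1,(1−p₀)/p₁}.
  lower = (p₁ − p₀)/p₁ = 0.524 / 0.793 ≈ 0.6608
  upper = min{1, (1 − p₀)/p₁} = 0.731 / 0.793 ≈ 0.9218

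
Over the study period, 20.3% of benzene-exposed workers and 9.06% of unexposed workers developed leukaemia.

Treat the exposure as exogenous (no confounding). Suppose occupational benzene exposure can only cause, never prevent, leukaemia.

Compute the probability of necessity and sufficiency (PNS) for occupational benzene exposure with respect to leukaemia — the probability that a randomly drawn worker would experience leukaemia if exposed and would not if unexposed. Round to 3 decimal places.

p₁ = 0.203, p₀ = 0.0906.
Under exogeneity and monotonicity, PNS = p₁ − p₀.
PNS = 0.203 − 0.0906 = 0.1124

PNS ≈ 0.112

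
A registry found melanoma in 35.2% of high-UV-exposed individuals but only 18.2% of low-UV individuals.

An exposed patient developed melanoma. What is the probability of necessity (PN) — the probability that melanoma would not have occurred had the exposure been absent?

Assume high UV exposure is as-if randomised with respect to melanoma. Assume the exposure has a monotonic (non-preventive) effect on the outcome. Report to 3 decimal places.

p₁ = 0.352, p₀ = 0.182.
Under exogeneity and monotonicity, PN = (p₁ − p₀) / p₁.
PN = (0.352 − 0.182) / 0.352 = 0.17 / 0.352 ≈ 0.4830

PN ≈ 0.483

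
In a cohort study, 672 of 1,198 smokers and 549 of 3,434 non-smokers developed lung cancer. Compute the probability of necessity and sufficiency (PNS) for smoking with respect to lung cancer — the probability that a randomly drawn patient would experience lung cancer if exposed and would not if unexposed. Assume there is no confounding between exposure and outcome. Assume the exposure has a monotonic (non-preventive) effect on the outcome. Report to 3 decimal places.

p₁ = P(outcome | exposed) = 672/1198 = 0.56093
p₀ = P(outcome | unexposed) = 549/3434 = 0.15987
Under exogeneity and monotonicity, PNS = p₁ − p₀.
PNS = 0.56093 − 0.15987 = 0.40106

PNS ≈ 0.401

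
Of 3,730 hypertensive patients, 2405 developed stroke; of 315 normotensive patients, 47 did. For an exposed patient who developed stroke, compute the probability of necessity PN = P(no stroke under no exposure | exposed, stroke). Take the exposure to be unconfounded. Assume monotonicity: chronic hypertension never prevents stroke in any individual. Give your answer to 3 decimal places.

p₁ = P(outcome | exposed) = 2405/3730 = 0.64477
p₀ = P(outcome | unexposed) = 47/315 = 0.14921
Under exogeneity and monotonicity, PN = (p₁ − p₀) / p₁.
PN = (0.64477 − 0.14921) / 0.64477 = 0.49557 / 0.64477 ≈ 0.7686

PN ≈ 0.769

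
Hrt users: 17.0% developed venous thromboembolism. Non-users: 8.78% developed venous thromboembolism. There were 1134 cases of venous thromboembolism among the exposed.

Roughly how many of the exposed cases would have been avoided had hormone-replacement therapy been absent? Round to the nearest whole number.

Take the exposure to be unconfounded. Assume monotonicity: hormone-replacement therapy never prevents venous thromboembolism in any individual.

p₁ = 0.17, p₀ = 0.0878.
PN = (p₁ − p₀)/p₁ = (0.17 − 0.0878) / 0.17 ≈ 0.48353.
Attributable cases ≈ PN × (exposed cases) = 0.48353 × 1134 ≈ 548.32.

about 548 cases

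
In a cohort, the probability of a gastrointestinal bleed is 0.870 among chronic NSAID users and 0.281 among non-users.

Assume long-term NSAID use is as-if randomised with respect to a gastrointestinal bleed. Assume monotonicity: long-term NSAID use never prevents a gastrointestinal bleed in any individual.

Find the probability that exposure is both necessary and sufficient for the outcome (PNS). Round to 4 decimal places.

Let p₁ = 0.87, p₀ = 0.281.
Under exogeneity and monotonicity, PNS = p₁ − p₀.
PNS = 0.87 − 0.281 = 0.589

PNS ≈ 0.5890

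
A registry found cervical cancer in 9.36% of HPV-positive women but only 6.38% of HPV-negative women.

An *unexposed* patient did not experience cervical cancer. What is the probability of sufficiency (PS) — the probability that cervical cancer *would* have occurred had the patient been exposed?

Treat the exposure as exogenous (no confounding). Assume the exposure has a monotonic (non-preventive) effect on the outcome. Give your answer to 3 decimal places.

PS ≈ 0.032

p₁ = 0.0936, p₀ = 0.0638.
Under exogeneity and monotonicity, PS = (p₁ − p₀) / (1 − p₀).
PS = (0.0936 − 0.0638) / (1 − 0.0638) = 0.0298 / 0.9362 ≈ 0.0318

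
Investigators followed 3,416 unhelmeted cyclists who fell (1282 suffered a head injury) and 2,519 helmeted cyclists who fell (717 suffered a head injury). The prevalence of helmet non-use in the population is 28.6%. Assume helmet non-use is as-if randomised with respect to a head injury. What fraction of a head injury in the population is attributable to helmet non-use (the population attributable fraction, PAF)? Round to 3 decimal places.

PAF ≈ 0.083

p₁ = P(outcome | exposed) = 1282/3416 = 0.37529
p₀ = P(outcome | unexposed) = 717/2519 = 0.28464
Overall risk P(Y=1) = π·p₁ + (1−π)·p₀ = 0.286×0.37529 + 0.714×0.28464 = 0.31056.
Under exogeneity, PAF = [P(Y=1) − p₀] / P(Y=1).
PAF = (0.31056 − 0.28464) / 0.31056 ≈ 0.0835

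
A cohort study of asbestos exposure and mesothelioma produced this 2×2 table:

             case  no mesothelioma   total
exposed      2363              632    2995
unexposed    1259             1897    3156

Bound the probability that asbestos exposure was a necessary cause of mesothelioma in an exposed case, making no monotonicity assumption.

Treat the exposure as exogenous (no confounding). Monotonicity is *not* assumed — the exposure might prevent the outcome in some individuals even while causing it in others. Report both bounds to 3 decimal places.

0.494 ≤ PN ≤ 0.762

p₁ = P(outcome | exposed) = 2363/2995 = 0.78898
p₀ = P(outcome | unexposed) = 1259/3156 = 0.39892
Under exogeneity alone the bounds on PN are max{0,(p₁−p₀)/p₁} ≤ PN ≤ min{1,(1−p₀)/p₁}.
  lower = (p₁ − p₀)/p₁ = 0.39006 / 0.78898 ≈ 0.4944
  upper = min{1, (1 − p₀)/p₁} = 0.60108 / 0.78898 ≈ 0.7618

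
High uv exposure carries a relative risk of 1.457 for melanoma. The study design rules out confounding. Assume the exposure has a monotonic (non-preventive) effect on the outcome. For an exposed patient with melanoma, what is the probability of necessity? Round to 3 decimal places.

PN ≈ 0.314

Under exogeneity and monotonicity, PN = (RR − 1) / RR = 1 − 1/RR.
PN = (1.457 − 1) / 1.457 = 0.457 / 1.457 ≈ 0.3137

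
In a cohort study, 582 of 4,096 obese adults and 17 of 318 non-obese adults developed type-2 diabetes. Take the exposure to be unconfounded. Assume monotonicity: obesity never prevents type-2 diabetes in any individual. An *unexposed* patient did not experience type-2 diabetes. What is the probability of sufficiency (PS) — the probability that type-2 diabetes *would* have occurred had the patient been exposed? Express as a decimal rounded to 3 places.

PS ≈ 0.094

p₁ = P(outcome | exposed) = 582/4096 = 0.14209
p₀ = P(outcome | unexposed) = 17/318 = 0.053459
Under exogeneity and monotonicity, PS = (p₁ − p₀) / (1 − p₀).
PS = (0.14209 − 0.053459) / (1 − 0.053459) = 0.088631 / 0.94654 ≈ 0.0936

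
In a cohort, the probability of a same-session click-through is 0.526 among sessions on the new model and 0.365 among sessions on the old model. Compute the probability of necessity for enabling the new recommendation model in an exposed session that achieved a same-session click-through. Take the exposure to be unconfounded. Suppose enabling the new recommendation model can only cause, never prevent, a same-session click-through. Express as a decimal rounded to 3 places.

Let p₁ = 0.526, p₀ = 0.365.
Under exogeneity and monotonicity, PN = (p₁ − p₀) / p₁.
PN = (0.526 − 0.365) / 0.526 = 0.161 / 0.526 ≈ 0.3061

PN ≈ 0.306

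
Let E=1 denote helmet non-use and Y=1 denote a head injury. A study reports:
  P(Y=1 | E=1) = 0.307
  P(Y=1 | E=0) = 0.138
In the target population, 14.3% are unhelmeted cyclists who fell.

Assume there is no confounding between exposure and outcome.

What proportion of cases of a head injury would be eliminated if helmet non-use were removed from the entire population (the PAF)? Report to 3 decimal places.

Let p₁ = 0.307, p₀ = 0.138.
Overall risk P(Y=1) = π·p₁ + (1−π)·p₀ = 0.143×0.307 + 0.857×0.138 = 0.16217.
Under exogeneity, PAF = [P(Y=1) − p₀] / P(Y=1).
PAF = (0.16217 − 0.138) / 0.16217 ≈ 0.1490

PAF ≈ 0.149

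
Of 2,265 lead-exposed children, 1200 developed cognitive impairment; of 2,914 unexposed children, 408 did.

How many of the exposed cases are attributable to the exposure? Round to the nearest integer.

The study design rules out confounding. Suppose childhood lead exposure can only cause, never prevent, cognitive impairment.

about 883 cases

p₁ = P(outcome | exposed) = 1200/2265 = 0.5298
p₀ = P(outcome | unexposed) = 408/2914 = 0.14001
PN = (p₁ − p₀)/p₁ = (0.5298 − 0.14001) / 0.5298 ≈ 0.73572.
Attributable cases ≈ PN × (exposed cases) = 0.73572 × 1200 ≈ 882.87.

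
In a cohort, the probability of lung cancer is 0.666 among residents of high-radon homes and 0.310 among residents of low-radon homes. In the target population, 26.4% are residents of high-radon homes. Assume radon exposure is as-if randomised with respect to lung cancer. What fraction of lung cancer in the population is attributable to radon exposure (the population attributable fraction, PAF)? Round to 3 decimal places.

PAF ≈ 0.233

Let p₁ = 0.666, p₀ = 0.31.
Overall risk P(Y=1) = π·p₁ + (1−π)·p₀ = 0.264×0.666 + 0.736×0.31 = 0.40398.
Under exogeneity, PAF = [P(Y=1) − p₀] / P(Y=1).
PAF = (0.40398 − 0.31) / 0.40398 ≈ 0.2326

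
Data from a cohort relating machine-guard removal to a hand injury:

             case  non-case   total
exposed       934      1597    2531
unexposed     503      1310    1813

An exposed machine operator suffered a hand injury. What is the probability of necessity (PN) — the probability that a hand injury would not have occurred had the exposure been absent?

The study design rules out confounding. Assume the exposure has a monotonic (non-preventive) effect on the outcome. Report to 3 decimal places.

p₁ = P(outcome | exposed) = 934/2531 = 0.36902
p₀ = P(outcome | unexposed) = 503/1813 = 0.27744
Under exogeneity and monotonicity, PN = (p₁ − p₀) / p₁.
PN = (0.36902 − 0.27744) / 0.36902 = 0.091583 / 0.36902 ≈ 0.2482

PN ≈ 0.248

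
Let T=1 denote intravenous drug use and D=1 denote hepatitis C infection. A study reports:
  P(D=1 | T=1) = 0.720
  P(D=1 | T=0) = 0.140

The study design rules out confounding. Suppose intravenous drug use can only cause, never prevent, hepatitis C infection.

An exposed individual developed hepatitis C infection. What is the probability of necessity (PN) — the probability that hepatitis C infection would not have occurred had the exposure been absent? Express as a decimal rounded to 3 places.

Let p₁ = 0.72, p₀ = 0.14.
Under exogeneity and monotonicity, PN = (p₁ − p₀) / p₁.
PN = (0.72 − 0.14) / 0.72 = 0.58 / 0.72 ≈ 0.8056

PN ≈ 0.806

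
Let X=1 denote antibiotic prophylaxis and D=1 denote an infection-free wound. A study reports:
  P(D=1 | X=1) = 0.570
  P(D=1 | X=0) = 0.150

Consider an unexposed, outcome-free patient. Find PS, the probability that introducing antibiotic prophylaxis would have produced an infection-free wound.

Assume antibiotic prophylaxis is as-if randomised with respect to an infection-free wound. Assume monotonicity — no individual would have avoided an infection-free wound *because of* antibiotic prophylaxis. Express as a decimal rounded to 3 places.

PS ≈ 0.494

Let p₁ = 0.57, p₀ = 0.15.
Under exogeneity and monotonicity, PS = (p₁ − p₀) / (1 − p₀).
PS = (0.57 − 0.15) / (1 − 0.15) = 0.42 / 0.85 ≈ 0.4941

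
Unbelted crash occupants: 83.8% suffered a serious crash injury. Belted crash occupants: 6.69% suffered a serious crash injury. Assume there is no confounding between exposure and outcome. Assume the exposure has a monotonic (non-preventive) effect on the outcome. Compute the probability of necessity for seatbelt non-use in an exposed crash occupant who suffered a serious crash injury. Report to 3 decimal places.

PN ≈ 0.920

p₁ = 0.838, p₀ = 0.0669.
Under exogeneity and monotonicity, PN = (p₁ − p₀) / p₁.
PN = (0.838 − 0.0669) / 0.838 = 0.7711 / 0.838 ≈ 0.9202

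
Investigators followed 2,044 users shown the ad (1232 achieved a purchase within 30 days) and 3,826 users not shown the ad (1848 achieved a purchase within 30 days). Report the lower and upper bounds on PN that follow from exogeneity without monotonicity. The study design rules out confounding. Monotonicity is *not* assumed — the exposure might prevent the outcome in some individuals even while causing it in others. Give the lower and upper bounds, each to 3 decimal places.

p₁ = P(outcome | exposed) = 1232/2044 = 0.60274
p₀ = P(outcome | unexposed) = 1848/3826 = 0.48301
Under exogeneity alone the bounds on PN are max{0,(p₁−p₀)/p₁} ≤ PN ≤ min{1,(1−p₀)/p₁}.
  lower = (p₁ − p₀)/p₁ = 0.11973 / 0.60274 ≈ 0.1986
  upper = min{1, (1 − p₀)/p₁} = 0.51699 / 0.60274 ≈ 0.8577

0.199 ≤ PN ≤ 0.858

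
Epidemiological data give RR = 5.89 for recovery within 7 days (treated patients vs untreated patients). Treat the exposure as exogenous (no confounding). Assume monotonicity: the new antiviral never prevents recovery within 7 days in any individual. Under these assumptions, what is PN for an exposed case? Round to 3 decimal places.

Under exogeneity and monotonicity, PN = (RR − 1) / RR = 1 − 1/RR.
PN = (5.89 − 1) / 5.89 = 4.89 / 5.89 ≈ 0.8302

PN ≈ 0.830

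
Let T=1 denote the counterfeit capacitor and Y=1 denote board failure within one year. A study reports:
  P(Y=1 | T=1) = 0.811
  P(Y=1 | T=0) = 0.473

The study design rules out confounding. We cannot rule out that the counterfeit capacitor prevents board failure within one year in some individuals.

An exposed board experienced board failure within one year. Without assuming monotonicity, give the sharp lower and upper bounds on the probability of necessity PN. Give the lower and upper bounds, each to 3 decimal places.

Let p₁ = 0.811, p₀ = 0.473.
Under exogeneity alone the bounds on PN are max{0,(p₁−p₀)/p₁} ≤ PN ≤ min{1,(1−p₀)/p₁}.
  lower = (p₁ − p₀)/p₁ = 0.338 / 0.811 ≈ 0.4168
  upper = min{1, (1 − p₀)/p₁} = 0.527 / 0.811 ≈ 0.6498

0.417 ≤ PN ≤ 0.650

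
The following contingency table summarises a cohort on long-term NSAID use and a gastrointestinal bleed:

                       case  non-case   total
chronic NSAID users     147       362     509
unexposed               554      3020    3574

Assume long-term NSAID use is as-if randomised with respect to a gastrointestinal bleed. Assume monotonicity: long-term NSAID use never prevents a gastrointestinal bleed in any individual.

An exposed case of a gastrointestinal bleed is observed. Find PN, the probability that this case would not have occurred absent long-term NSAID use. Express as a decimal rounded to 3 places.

p₁ = P(outcome | exposed) = 147/509 = 0.2888
p₀ = P(outcome | unexposed) = 554/3574 = 0.15501
Under exogeneity and monotonicity, PN = (p₁ − p₀)/p₁.
PN = (0.2888 − 0.15501) / 0.2888 ≈ 0.4633

PN ≈ 0.463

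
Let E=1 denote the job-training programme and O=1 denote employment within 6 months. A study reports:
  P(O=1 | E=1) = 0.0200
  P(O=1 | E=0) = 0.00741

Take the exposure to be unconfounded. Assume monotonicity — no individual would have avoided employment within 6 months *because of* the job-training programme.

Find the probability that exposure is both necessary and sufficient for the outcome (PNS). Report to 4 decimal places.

PNS ≈ 0.0126

Let p₁ = 0.02, p₀ = 0.00741.
Under exogeneity and monotonicity, PNS = p₁ − p₀.
PNS = 0.02 − 0.00741 = 0.01259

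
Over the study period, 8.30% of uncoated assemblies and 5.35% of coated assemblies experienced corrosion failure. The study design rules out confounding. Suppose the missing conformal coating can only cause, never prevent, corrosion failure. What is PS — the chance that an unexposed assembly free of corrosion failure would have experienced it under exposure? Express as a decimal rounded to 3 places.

p₁ = 0.083, p₀ = 0.0535.
Under exogeneity and monotonicity, PS = (p₁ − p₀) / (1 − p₀).
PS = (0.083 − 0.0535) / (1 − 0.0535) = 0.0295 / 0.9465 ≈ 0.0312

PS ≈ 0.031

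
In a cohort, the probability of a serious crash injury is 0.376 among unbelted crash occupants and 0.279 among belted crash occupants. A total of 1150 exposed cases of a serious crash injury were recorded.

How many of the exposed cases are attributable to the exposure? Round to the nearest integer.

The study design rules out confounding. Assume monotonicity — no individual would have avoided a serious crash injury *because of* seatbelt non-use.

about 297 cases

Let p₁ = 0.376, p₀ = 0.279.
PN = (p₁ − p₀)/p₁ = (0.376 − 0.279) / 0.376 ≈ 0.25798.
Attributable cases ≈ PN × (exposed cases) = 0.25798 × 1150 ≈ 296.68.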